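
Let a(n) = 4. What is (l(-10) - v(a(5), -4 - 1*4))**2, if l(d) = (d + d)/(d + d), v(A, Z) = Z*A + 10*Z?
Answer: 12769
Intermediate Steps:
v(A, Z) = 10*Z + A*Z (v(A, Z) = A*Z + 10*Z = 10*Z + A*Z)
l(d) = 1 (l(d) = (2*d)/((2*d)) = (2*d)*(1/(2*d)) = 1)
(l(-10) - v(a(5), -4 - 1*4))**2 = (1 - (-4 - 1*4)*(10 + 4))**2 = (1 - (-4 - 4)*14)**2 = (1 - (-8)*14)**2 = (1 - 1*(-112))**2 = (1 + 112)**2 = 113**2 = 12769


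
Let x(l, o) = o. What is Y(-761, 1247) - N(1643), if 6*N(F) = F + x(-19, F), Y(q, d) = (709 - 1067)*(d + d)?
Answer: -2680199/3 ≈ -8.9340e+5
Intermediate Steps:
Y(q, d) = -716*d
N(F) = F/3 (N(F) = (F + F)/6 = (2*F)/6 = F/3)
Y(-761, 1247) - N(1643) = -716*1247 - 1643/3 = -892852 - 1*1643/3 = -892852 - 1643/3 = -2680199/3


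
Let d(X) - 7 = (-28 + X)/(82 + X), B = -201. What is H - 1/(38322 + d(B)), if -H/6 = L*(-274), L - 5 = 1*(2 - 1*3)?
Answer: 29995634761/4561380 ≈ 6576.0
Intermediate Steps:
d(X) = 7 + (-28 + X)/(82 + X)
L = 4 (L = 5 + 1*(2 - 1*3) = 5 + 1*(2 - 3) = 5 + 1*(-1) = 5 - 1 = 4)
H = 6576 (H = -24*(-274) = -6*(-1096) = 6576)
H - 1/(38322 + d(B)) = 6576 - 1/(38322 + 2*(273 + 4*(-201))/(82 - 201)) = 6576 - 1/(38322 + 2*(273 - 804)/(-119)) = 6576 - 1/(38322 + 2*(-1/119)*(-531)) = 6576 - 1/(38322 + 1062/119) = 6576 - 1/4561380/119 = 6576 - 1*119/4561380 = 6576 - 119/4561380 = 29995634761/4561380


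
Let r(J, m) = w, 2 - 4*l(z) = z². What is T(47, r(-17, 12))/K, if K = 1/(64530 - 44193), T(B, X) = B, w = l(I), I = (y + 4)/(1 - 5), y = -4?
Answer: 955839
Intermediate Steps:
I = 0 (I = (-4 + 4)/(1 - 5) = 0/(-4) = 0*(-¼) = 0)
l(z) = ½ - z²/4
w = ½ (w = ½ - ¼*0² = ½ - ¼*0 = ½ + 0 = ½ ≈ 0.50000)
r(J, m) = ½
K = 1/20337 ≈ 4.9171e-5
T(47, r(-17, 12))/K = 47/(1/20337) = 47*20337 = 955839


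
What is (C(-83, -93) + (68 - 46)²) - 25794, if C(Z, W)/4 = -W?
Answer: -24938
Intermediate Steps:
C(Z, W) = -4*W (C(Z, W) = 4*(-W) = -4*W)
(C(-83, -93) + (68 - 46)²) - 25794 = (-4*(-93) + (68 - 46)²) - 25794 = (372 + 22²) - 25794 = (372 + 484) - 25794 = 856 - 25794 = -24938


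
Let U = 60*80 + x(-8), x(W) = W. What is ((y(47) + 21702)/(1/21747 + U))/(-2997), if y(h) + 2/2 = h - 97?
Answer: -7473719/4957495875 ≈ -0.0015076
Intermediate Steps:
y(h) = -98 + h (y(h) = -1 + (h - 97) = -1 + (-97 + h) = -98 + h)
U = 4792 (U = 60*80 - 8 = 4800 - 8 = 4792)
((y(47) + 21702)/(1/21747 + U))/(-2997) = (((-98 + 47) + 21702)/(1/21747 + 4792))/(-2997) = ((-51 + 21702)/(1/21747 + 4792))*(-1/2997) = (21651/(104211625/21747))*(-1/2997) = (21651*(21747/104211625))*(-1/2997) = (67263471/14887375)*(-1/2997) = -7473719/4957495875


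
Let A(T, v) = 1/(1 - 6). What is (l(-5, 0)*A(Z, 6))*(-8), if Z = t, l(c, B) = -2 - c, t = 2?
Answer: 24/5 ≈ 4.8000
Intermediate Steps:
Z = 2
A(T, v) = -⅕ (A(T, v) = 1/(-5) = -⅕)
(l(-5, 0)*A(Z, 6))*(-8) = ((-2 - 1*(-5))*(-⅕))*(-8) = ((-2 + 5)*(-⅕))*(-8) = (3*(-⅕))*(-8) = -⅗*(-8) = 24/5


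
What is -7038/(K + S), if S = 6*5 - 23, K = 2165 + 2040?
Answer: -391/234 ≈ -1.6709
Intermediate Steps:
K = 4205
S = 7 (S = 30 - 23 = 7)
-7038/(K + S) = -7038/(4205 + 7) = -7038/4212 = -7038*1/4212 = -391/234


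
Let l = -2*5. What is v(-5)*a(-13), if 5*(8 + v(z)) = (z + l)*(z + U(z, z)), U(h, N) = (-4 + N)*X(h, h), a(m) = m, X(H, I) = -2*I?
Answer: -3601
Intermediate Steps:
U(h, N) = -2*h*(-4 + N) (U(h, N) = (-4 + N)*(-2*h) = -2*h*(-4 + N))
l = -10
v(z) = -8 + (-10 + z)*(z + 2*z*(4 - z))/5 (v(z) = -8 + ((z - 10)*(z + 2*z*(4 - z)))/5 = -8 + ((-10 + z)*(z + 2*z*(4 - z)))/5 = -8 + (-10 + z)*(z + 2*z*(4 - z))/5)
v(-5)*a(-13) = (-8 - 18*(-5) - ⅖*(-5)³ + (29/5)*(-5)²)*(-13) = (-8 + 90 - ⅖*(-125) + (29/5)*25)*(-13) = (-8 + 90 + 50 + 145)*(-13) = 277*(-13) = -3601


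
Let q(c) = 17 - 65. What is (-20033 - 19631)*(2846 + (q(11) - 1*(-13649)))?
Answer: -652353808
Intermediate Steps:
q(c) = -48
(-20033 - 19631)*(2846 + (q(11) - 1*(-13649))) = (-20033 - 19631)*(2846 + (-48 - 1*(-13649))) = -39664*(2846 + (-48 + 13649)) = -39664*(2846 + 13601) = -39664*16447 = -652353808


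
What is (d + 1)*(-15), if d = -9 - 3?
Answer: 165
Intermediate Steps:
d = -12
(d + 1)*(-15) = (-12 + 1)*(-15) = -11*(-15) = 165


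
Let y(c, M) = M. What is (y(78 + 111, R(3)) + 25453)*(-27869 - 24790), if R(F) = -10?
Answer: -1339802937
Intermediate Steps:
(y(78 + 111, R(3)) + 25453)*(-27869 - 24790) = (-10 + 25453)*(-27869 - 24790) = 25443*(-52659) = -1339802937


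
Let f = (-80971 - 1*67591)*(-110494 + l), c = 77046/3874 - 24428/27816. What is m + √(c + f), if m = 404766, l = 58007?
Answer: 404766 + √1414777365589106099914710/13469898 ≈ 4.9307e+5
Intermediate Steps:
c = 256059683/13469898 (c = 77046*(1/3874) - 24428*1/27816 = 38523/1937 - 6107/6954 = 256059683/13469898 ≈ 19.010)
f = 7797573694 (f = (-80971 - 1*67591)*(-110494 + 58007) = (-80971 - 67591)*(-52487) = -148562*(-52487) = 7797573694)
m + √(c + f) = 404766 + √(256059683/13469898 + 7797573694) = 404766 + √(105032522561722895/13469898) = 404766 + √1414777365589106099914710/13469898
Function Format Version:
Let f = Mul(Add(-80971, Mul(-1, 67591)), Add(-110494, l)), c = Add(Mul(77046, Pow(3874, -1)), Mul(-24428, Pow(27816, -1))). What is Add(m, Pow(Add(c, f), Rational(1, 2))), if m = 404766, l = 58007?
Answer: Add(404766, Mul(Rational(1, 13469898), Pow(1414777365589106099914710, Rational(1, 2)))) ≈ 4.9307e+5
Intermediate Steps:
c = Rational(256059683, 13469898) (c = Add(Mul(77046, Rational(1, 3874)), Mul(-24428, Rational(1, 27816))) = Add(Rational(38523, 1937), Rational(-6107, 6954)) = Rational(256059683, 13469898) ≈ 19.010)
f = 7797573694 (f = Mul(Add(-80971, Mul(-1, 67591)), Add(-110494, 58007)) = Mul(Add(-80971, -67591), -52487) = Mul(-148562, -52487) = 7797573694)
Add(m, Pow(Add(c, f), Rational(1, 2))) = Add(404766, Pow(Add(Rational(256059683, 13469898), 7797573694), Rational(1, 2))) = Add(404766, Pow(Rational(105032522561722895, 13469898), Rational(1, 2))) = Add(404766, Mul(Rational(1, 13469898), Pow(1414777365589106099914710, Rational(1, 2))))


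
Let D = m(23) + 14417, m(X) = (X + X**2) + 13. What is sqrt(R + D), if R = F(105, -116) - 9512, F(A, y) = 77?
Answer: 43*sqrt(3) ≈ 74.478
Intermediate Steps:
m(X) = 13 + X + X**2
R = -9435 (R = 77 - 9512 = -9435)
D = 14982 (D = (13 + 23 + 23**2) + 14417 = (13 + 23 + 529) + 14417 = 565 + 14417 = 14982)
sqrt(R + D) = sqrt(-9435 + 14982) = sqrt(5547) = 43*sqrt(3)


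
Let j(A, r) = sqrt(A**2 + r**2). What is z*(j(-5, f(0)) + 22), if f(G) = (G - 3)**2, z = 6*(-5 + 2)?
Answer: -396 - 18*sqrt(106) ≈ -581.32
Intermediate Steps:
z = -18 (z = 6*(-3) = -18)
f(G) = (-3 + G)**2
z*(j(-5, f(0)) + 22) = -18*(sqrt((-5)**2 + ((-3 + 0)**2)**2) + 22) = -18*(sqrt(25 + ((-3)**2)**2) + 22) = -18*(sqrt(25 + 9**2) + 22) = -18*(sqrt(25 + 81) + 22) = -18*(sqrt(106) + 22) = -18*(22 + sqrt(106)) = -396 - 18*sqrt(106)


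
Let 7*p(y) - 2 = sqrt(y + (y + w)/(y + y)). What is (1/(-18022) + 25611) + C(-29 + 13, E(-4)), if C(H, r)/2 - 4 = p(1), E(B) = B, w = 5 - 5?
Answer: 3232011407/126154 + sqrt(6)/7 ≈ 25620.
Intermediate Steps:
w = 0
p(y) = 2/7 + sqrt(1/2 + y)/7 (p(y) = 2/7 + sqrt(y + (y + 0)/(y + y))/7 = 2/7 + sqrt(y + y/((2*y)))/7 = 2/7 + sqrt(y + y*(1/(2*y)))/7 = 2/7 + sqrt(y + 1/2)/7 = 2/7 + sqrt(1/2 + y)/7)
C(H, r) = 60/7 + sqrt(6)/7 (C(H, r) = 8 + 2*(2/7 + sqrt(2 + 4*1)/14) = 8 + 2*(2/7 + sqrt(2 + 4)/14) = 8 + 2*(2/7 + sqrt(6)/14) = 8 + (4/7 + sqrt(6)/7) = 60/7 + sqrt(6)/7)
(1/(-18022) + 25611) + C(-29 + 13, E(-4)) = (1/(-18022) + 25611) + (60/7 + sqrt(6)/7) = (-1/18022 + 25611) + (60/7 + sqrt(6)/7) = 461561441/18022 + (60/7 + sqrt(6)/7) = 3232011407/126154 + sqrt(6)/7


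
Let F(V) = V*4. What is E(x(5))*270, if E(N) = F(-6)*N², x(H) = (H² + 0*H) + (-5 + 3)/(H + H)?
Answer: -19927296/5 ≈ -3.9855e+6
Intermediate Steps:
F(V) = 4*V
x(H) = H² - 1/H (x(H) = (H² + 0) - 2*1/(2*H) = H² - 1/H)
E(N) = -24*N² (E(N) = (4*(-6))*N² = -24*N²)
E(x(5))*270 = -24*(-1 + 5³)²/25*270 = -24*(-1 + 125)²/25*270 = -24*((⅕)*124)²*270 = -24*(124/5)²*270 = -24*15376/25*270 = -369024/25*270 = -19927296/5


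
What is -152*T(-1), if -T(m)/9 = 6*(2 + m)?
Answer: 8208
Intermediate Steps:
T(m) = -108 - 54*m (T(m) = -54*(2 + m) = -9*(12 + 6*m) = -108 - 54*m)
-152*T(-1) = -152*(-108 - 54*(-1)) = -152*(-108 + 54) = -152*(-54) = 8208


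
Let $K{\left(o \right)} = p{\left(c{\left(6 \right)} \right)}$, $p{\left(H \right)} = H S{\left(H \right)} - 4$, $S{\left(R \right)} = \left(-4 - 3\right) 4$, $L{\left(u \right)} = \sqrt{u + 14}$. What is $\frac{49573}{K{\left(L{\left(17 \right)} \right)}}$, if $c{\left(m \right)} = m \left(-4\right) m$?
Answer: $\frac{49573}{4028} \approx 12.307$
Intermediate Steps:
$c{\left(m \right)} = - 4 m^{2}$ ($c{\left(m \right)} = - 4 m m = - 4 m^{2}$)
$L{\left(u \right)} = \sqrt{14 + u}$
$S{\left(R \right)} = -28$ ($S{\left(R \right)} = \left(-7\right) 4 = -28$)
$p{\left(H \right)} = -4 - 28 H$ ($p{\left(H \right)} = H \left(-28\right) - 4 = - 28 H - 4 = -4 - 28 H$)
$K{\left(o \right)} = 4028$ ($K{\left(o \right)} = -4 - 28 \left(- 4 \cdot 6^{2}\right) = -4 - 28 \left(\left(-4\right) 36\right) = -4 - -4032 = -4 + 4032 = 4028$)
$\frac{49573}{K{\left(L{\left(17 \right)} \right)}} = \frac{49573}{4028}$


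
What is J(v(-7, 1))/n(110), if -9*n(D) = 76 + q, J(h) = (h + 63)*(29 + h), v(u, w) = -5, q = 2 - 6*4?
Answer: -232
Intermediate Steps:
q = -22 (q = 2 - 24 = -22)
J(h) = (29 + h)*(63 + h) (J(h) = (63 + h)*(29 + h) = (29 + h)*(63 + h))
n(D) = -6 (n(D) = -(76 - 22)/9 = -⅑*54 = -6)
J(v(-7, 1))/n(110) = (1827 + (-5)² + 92*(-5))/(-6) = (1827 + 25 - 460)*(-⅙) = 1392*(-⅙) = -232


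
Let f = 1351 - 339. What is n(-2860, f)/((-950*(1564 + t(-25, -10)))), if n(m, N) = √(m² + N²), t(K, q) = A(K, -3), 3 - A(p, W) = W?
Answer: -11*√4754/372875 ≈ -0.0020340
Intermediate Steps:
A(p, W) = 3 - W
t(K, q) = 6 (t(K, q) = 3 - 1*(-3) = 3 + 3 = 6)
f = 1012
n(m, N) = √(N² + m²)
n(-2860, f)/((-950*(1564 + t(-25, -10)))) = √(1012² + (-2860)²)/((-950*(1564 + 6))) = √(1024144 + 8179600)/((-950*1570)) = √9203744/(-1491500) = (44*√4754)*(-1/1491500) = -11*√4754/372875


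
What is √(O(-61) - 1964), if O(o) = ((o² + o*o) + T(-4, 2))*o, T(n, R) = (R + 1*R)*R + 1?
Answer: 155*I*√19 ≈ 675.63*I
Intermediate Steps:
T(n, R) = 1 + 2*R² (T(n, R) = (R + R)*R + 1 = (2*R)*R + 1 = 2*R² + 1 = 1 + 2*R²)
O(o) = o*(9 + 2*o²) (O(o) = ((o² + o*o) + (1 + 2*2²))*o = ((o² + o²) + (1 + 2*4))*o = (2*o² + (1 + 8))*o = (2*o² + 9)*o = (9 + 2*o²)*o = o*(9 + 2*o²))
√(O(-61) - 1964) = √(-61*(9 + 2*(-61)²) - 1964) = √(-61*(9 + 2*3721) - 1964) = √(-61*(9 + 7442) - 1964) = √(-61*7451 - 1964) = √(-454511 - 1964) = √(-456475) = 155*I*√19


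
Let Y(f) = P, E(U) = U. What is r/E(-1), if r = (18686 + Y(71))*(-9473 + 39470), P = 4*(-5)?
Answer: -559924002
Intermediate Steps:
P = -20
Y(f) = -20
r = 559924002 (r = (18686 - 20)*(-9473 + 39470) = 18666*29997 = 559924002)
r/E(-1) = 559924002/(-1) = 559924002*(-1) = -559924002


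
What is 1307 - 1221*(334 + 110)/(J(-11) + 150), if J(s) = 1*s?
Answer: -360451/139 ≈ -2593.2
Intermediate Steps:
J(s) = s
1307 - 1221*(334 + 110)/(J(-11) + 150) = 1307 - 1221*(334 + 110)/(-11 + 150) = 1307 - 542124/139 = -360451/139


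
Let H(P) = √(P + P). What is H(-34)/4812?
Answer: I*√17/2406 ≈ 0.0017137*I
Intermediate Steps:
H(P) = √2*√P (H(P) = √(2*P) = √2*√P)
H(-34)/4812 = (√2*√(-34))/4812 = (√2*(I*√34))*(1/4812) = (2*I*√17)*(1/4812) = I*√17/2406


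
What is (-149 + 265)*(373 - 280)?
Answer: 10788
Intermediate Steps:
(-149 + 265)*(373 - 280) = 116*93 = 10788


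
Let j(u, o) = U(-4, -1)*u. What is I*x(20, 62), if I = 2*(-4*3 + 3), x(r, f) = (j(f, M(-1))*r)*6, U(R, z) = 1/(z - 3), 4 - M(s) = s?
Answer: 33480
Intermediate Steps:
M(s) = 4 - s
U(R, z) = 1/(-3 + z)
j(u, o) = -u/4 (j(u, o) = u/(-3 - 1) = u/(-4) = -u/4)
x(r, f) = -3*f*r/2 (x(r, f) = ((-f/4)*r)*6 = -f*r/4*6 = -3*f*r/2)
I = -18 (I = 2*(-12 + 3) = 2*(-9) = -18)
I*x(20, 62) = -(-27)*62*20 = -18*(-1860) = 33480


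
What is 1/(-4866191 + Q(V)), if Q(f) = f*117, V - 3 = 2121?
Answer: -1/4617683 ≈ -2.1656e-7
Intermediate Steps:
V = 2124 (V = 3 + 2121 = 2124)
Q(f) = 117*f
1/(-4866191 + Q(V)) = 1/(-4866191 + 117*2124) = 1/(-4866191 + 248508) = 1/(-4617683) = -1/4617683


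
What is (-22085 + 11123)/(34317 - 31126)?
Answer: -10962/3191 ≈ -3.4353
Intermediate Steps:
(-22085 + 11123)/(34317 - 31126) = -10962/3191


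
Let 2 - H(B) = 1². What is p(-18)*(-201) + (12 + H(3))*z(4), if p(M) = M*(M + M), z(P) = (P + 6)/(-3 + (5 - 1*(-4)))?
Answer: -390679/3 ≈ -1.3023e+5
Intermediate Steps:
z(P) = 1 + P/6 (z(P) = (6 + P)/(-3 + (5 + 4)) = (6 + P)/(-3 + 9) = (6 + P)/6 = (6 + P)*(⅙) = 1 + P/6)
H(B) = 1 (H(B) = 2 - 1*1² = 2 - 1*1 = 2 - 1 = 1)
p(M) = 2*M² (p(M) = M*(2*M) = 2*M²)
p(-18)*(-201) + (12 + H(3))*z(4) = (2*(-18)²)*(-201) + (12 + 1)*(1 + (⅙)*4) = (2*324)*(-201) + 13*(1 + ⅔) = 648*(-201) + 13*(5/3) = -130248 + 65/3 = -390679/3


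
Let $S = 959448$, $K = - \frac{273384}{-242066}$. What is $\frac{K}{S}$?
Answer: $\frac{11391}{9677072482} \approx 1.1771 \cdot 10^{-6}$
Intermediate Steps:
$K = \frac{136692}{121033}$ ($K = \left(-273384\right) \left(- \frac{1}{242066}\right) = \frac{136692}{121033} \approx 1.1294$)
$\frac{K}{S} = \frac{136692}{121033 \cdot 959448} = \frac{136692}{121033} \cdot \frac{1}{959448} = \frac{11391}{9677072482}$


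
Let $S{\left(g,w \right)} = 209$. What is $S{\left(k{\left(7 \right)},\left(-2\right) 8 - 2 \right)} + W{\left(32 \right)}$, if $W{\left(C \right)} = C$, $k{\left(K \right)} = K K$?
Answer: $241$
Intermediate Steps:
$k{\left(K \right)} = K^{2}$
$S{\left(k{\left(7 \right)},\left(-2\right) 8 - 2 \right)} + W{\left(32 \right)} = 209 + 32 = 241$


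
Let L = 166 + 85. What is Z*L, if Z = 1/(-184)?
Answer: -251/184 ≈ -1.3641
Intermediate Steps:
Z = -1/184 ≈ -0.0054348
L = 251
Z*L = -1/184*251 = -251/184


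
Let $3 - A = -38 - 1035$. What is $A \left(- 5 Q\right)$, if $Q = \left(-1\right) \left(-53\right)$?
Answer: $-285140$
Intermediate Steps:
$Q = 53$
$A = 1076$ ($A = 3 - \left(-38 - 1035\right) = 3 - -1073 = 3 + 1073 = 1076$)
$A \left(- 5 Q\right) = 1076 \left(\left(-5\right) 53\right) = 1076 \left(-265\right) = -285140$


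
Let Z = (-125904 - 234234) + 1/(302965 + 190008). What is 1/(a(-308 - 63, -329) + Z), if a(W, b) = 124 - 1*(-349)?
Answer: -492973/177305134044 ≈ -2.7804e-6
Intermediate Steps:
a(W, b) = 473 (a(W, b) = 124 + 349 = 473)
Z = -177538310273/492973 (Z = -360138 + 1/492973 = -177538310273/492973 ≈ -3.6014e+5)
1/(a(-308 - 63, -329) + Z) = 1/(473 - 177538310273/492973) = 1/(-177305134044/492973) = -492973/177305134044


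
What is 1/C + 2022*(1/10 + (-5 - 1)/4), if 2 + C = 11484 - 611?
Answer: -153868129/54355 ≈ -2830.8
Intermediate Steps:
C = 10871 (C = -2 + (11484 - 611) = -2 + 10873 = 10871)
1/C + 2022*(1/10 + (-5 - 1)/4) = 1/10871 + 2022*(1/10 + (-5 - 1)/4) = 1/10871 + 2022*(1*(1/10) - 6*1/4) = 1/10871 + 2022*(1/10 - 3/2) = 1/10871 + 2022*(-7/5) = 1/10871 - 14154/5 = -153868129/54355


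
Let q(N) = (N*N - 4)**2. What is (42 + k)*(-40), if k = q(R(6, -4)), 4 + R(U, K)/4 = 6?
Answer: -145680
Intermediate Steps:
R(U, K) = 8 (R(U, K) = -16 + 4*6 = -16 + 24 = 8)
q(N) = (-4 + N**2)**2 (q(N) = (N**2 - 4)**2 = (-4 + N**2)**2)
k = 3600 (k = (-4 + 8**2)**2 = (-4 + 64)**2 = 60**2 = 3600)
(42 + k)*(-40) = (42 + 3600)*(-40) = 3642*(-40) = -145680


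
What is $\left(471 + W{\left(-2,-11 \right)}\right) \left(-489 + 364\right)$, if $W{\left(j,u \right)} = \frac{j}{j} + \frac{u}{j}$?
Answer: $- \frac{119375}{2} \approx -59688.0$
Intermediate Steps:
$W{\left(j,u \right)} = 1 + \frac{u}{j}$
$\left(471 + W{\left(-2,-11 \right)}\right) \left(-489 + 364\right) = \left(471 + \frac{-2 - 11}{-2}\right) \left(-489 + 364\right) = \left(471 - - \frac{13}{2}\right) \left(-125\right) = \left(471 + \frac{13}{2}\right) \left(-125\right) = \frac{955}{2} \left(-125\right) = - \frac{119375}{2}$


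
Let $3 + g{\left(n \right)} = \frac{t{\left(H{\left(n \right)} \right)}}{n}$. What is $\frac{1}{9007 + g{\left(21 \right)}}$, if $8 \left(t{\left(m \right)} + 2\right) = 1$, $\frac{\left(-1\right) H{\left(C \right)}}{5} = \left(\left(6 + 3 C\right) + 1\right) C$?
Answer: $\frac{56}{504219} \approx 0.00011106$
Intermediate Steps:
$H{\left(C \right)} = - 5 C \left(7 + 3 C\right)$ ($H{\left(C \right)} = - 5 \left(\left(6 + 3 C\right) + 1\right) C = - 5 \left(7 + 3 C\right) C = - 5 C \left(7 + 3 C\right)$)
$t{\left(m \right)} = - \frac{15}{8}$ ($t{\left(m \right)} = -2 + \frac{1}{8} \cdot 1 = -2 + \frac{1}{8} = - \frac{15}{8}$)
$g{\left(n \right)} = -3 - \frac{15}{8 n}$
$\frac{1}{9007 + g{\left(21 \right)}} = \frac{1}{9007 - \left(3 + \frac{15}{8 \cdot 21}\right)} = \frac{1}{9007 - \frac{173}{56}} = \frac{1}{\frac{504219}{56}} = \frac{56}{504219}$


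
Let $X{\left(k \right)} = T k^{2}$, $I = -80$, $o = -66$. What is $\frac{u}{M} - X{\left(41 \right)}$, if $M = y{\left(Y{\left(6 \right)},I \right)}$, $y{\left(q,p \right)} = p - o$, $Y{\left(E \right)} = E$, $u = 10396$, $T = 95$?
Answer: $- \frac{1123063}{7} \approx -1.6044 \cdot 10^{5}$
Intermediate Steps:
$y{\left(q,p \right)} = 66 + p$ ($y{\left(q,p \right)} = p - -66 = p + 66 = 66 + p$)
$M = -14$ ($M = 66 - 80 = -14$)
$X{\left(k \right)} = 95 k^{2}$
$\frac{u}{M} - X{\left(41 \right)} = \frac{10396}{-14} - 95 \cdot 41^{2} = 10396 \left(- \frac{1}{14}\right) - 95 \cdot 1681 = - \frac{5198}{7} - 159695 = - \frac{1123063}{7}$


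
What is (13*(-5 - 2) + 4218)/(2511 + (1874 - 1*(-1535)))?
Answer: 4127/5920 ≈ 0.69713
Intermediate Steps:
(13*(-5 - 2) + 4218)/(2511 + (1874 - 1*(-1535))) = (13*(-7) + 4218)/(2511 + (1874 + 1535)) = (-91 + 4218)/(2511 + 3409) = 4127/5920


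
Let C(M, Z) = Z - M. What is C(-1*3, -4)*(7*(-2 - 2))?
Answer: 28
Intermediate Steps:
C(-1*3, -4)*(7*(-2 - 2)) = (-4 - (-1)*3)*(7*(-2 - 2)) = (-4 - 1*(-3))*(7*(-4)) = (-4 + 3)*(-28) = -1*(-28) = 28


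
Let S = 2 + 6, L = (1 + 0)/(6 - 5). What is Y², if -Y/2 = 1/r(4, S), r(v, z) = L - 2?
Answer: 4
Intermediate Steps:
L = 1 (L = 1/1 = 1*1 = 1)
S = 8
r(v, z) = -1 (r(v, z) = 1 - 2 = -1)
Y = 2 (Y = -2/(-1) = -2*(-1) = 2)
Y² = 2² = 4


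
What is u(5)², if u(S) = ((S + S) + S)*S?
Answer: 5625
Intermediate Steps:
u(S) = 3*S² (u(S) = (2*S + S)*S = (3*S)*S = 3*S²)
u(5)² = (3*5²)² = (3*25)² = 75² = 5625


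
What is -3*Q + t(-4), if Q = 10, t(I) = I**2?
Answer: -14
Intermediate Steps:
-3*Q + t(-4) = -3*10 + (-4)**2 = -30 + 16 = -14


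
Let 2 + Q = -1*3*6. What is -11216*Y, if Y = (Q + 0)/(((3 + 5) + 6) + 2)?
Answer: 14020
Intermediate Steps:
Q = -20 (Q = -2 - 1*3*6 = -2 - 3*6 = -2 - 18 = -20)
Y = -5/4 (Y = (-20 + 0)/(((3 + 5) + 6) + 2) = -20/((8 + 6) + 2) = -20/(14 + 2) = -20/16 = -20*1/16 = -5/4 ≈ -1.2500)
-11216*Y = -11216*(-5/4) = 14020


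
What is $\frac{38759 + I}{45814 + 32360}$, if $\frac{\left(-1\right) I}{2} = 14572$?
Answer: $\frac{3205}{26058} \approx 0.12299$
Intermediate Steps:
$I = -29144$ ($I = \left(-2\right) 14572 = -29144$)
$\frac{38759 + I}{45814 + 32360} = \frac{38759 - 29144}{45814 + 32360} = \frac{9615}{78174} = 9615 \cdot \frac{1}{78174} = \frac{3205}{26058}$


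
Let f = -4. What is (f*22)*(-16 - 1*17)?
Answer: 2904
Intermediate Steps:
(f*22)*(-16 - 1*17) = (-4*22)*(-16 - 1*17) = -88*(-16 - 17) = -88*(-33) = 2904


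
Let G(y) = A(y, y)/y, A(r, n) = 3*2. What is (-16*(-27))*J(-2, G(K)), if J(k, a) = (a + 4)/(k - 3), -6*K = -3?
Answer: -6912/5 ≈ -1382.4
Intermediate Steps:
K = ½ (K = -⅙*(-3) = ½ ≈ 0.50000)
A(r, n) = 6
G(y) = 6/y
J(k, a) = (4 + a)/(-3 + k)
(-16*(-27))*J(-2, G(K)) = (-16*(-27))*((4 + 6/(½))/(-3 - 2)) = 432*((4 + 6*2)/(-5)) = 432*(-(4 + 12)/5) = 432*(-⅕*16) = 432*(-16/5) = -6912/5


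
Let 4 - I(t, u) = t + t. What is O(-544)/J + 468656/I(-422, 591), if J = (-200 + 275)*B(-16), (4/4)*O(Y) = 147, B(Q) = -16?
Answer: 11713803/21200 ≈ 552.54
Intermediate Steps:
O(Y) = 147
J = -1200 (J = (-200 + 275)*(-16) = 75*(-16) = -1200)
I(t, u) = 4 - 2*t (I(t, u) = 4 - (t + t) = 4 - 2*t)
O(-544)/J + 468656/I(-422, 591) = 147/(-1200) + 468656/(4 - 2*(-422)) = 147*(-1/1200) + 468656/(4 + 844) = -49/400 + 468656/848 = -49/400 + 468656*(1/848) = -49/400 + 29291/53 = 11713803/21200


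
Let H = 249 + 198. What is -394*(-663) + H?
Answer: 261669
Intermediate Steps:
H = 447
-394*(-663) + H = -394*(-663) + 447 = 261222 + 447 = 261669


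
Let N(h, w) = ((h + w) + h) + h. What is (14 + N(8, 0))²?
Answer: 1444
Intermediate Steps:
N(h, w) = w + 3*h (N(h, w) = (w + 2*h) + h = w + 3*h)
(14 + N(8, 0))² = (14 + (0 + 3*8))² = (14 + (0 + 24))² = (14 + 24)² = 38² = 1444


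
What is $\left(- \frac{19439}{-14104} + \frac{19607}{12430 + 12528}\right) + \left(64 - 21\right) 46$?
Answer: $\frac{348516395893}{176003816} \approx 1980.2$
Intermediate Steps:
$\left(- \frac{19439}{-14104} + \frac{19607}{12430 + 12528}\right) + \left(64 - 21\right) 46 = \left(\left(-19439\right) \left(- \frac{1}{14104}\right) + \frac{19607}{24958}\right) + 43 \cdot 46 = \left(\frac{19439}{14104} + 19607 \cdot \frac{1}{24958}\right) + 1978 = \left(\frac{19439}{14104} + \frac{19607}{24958}\right) + 1978 = \frac{380847845}{176003816} + 1978 = \frac{348516395893}{176003816}$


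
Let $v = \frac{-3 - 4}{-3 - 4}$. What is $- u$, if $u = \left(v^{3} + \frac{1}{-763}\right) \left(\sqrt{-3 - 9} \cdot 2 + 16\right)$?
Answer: $- \frac{12192}{763} - \frac{3048 i \sqrt{3}}{763} \approx -15.979 - 6.9191 i$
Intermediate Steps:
$v = 1$ ($v = - \frac{7}{-7} = \left(-7\right) \left(- \frac{1}{7}\right) = 1$)
$u = \frac{12192}{763} + \frac{3048 i \sqrt{3}}{763}$ ($u = \left(1^{3} + \frac{1}{-763}\right) \left(\sqrt{-3 - 9} \cdot 2 + 16\right) = \left(1 - \frac{1}{763}\right) \left(\sqrt{-12} \cdot 2 + 16\right) = \frac{762 \left(2 i \sqrt{3} \cdot 2 + 16\right)}{763} = \frac{762 \left(4 i \sqrt{3} + 16\right)}{763} = \frac{762 \left(16 + 4 i \sqrt{3}\right)}{763} = \frac{12192}{763} + \frac{3048 i \sqrt{3}}{763} \approx 15.979 + 6.9191 i$)
$- u = - (\frac{12192}{763} + \frac{3048 i \sqrt{3}}{763}) = - \frac{12192}{763} - \frac{3048 i \sqrt{3}}{763}$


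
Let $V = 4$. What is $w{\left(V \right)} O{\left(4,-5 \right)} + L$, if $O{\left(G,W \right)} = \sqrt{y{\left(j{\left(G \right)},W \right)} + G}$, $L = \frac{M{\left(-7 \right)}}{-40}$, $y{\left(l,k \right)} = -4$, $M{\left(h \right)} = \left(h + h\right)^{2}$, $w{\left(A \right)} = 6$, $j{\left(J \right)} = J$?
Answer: $- \frac{49}{10} \approx -4.9$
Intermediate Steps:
$M{\left(h \right)} = 4 h^{2}$ ($M{\left(h \right)} = \left(2 h\right)^{2} = 4 h^{2}$)
$L = - \frac{49}{10}$ ($L = \frac{4 \left(-7\right)^{2}}{-40} = 4 \cdot 49 \left(- \frac{1}{40}\right) = 196 \left(- \frac{1}{40}\right) = - \frac{49}{10} \approx -4.9$)
$O{\left(G,W \right)} = \sqrt{-4 + G}$
$w{\left(V \right)} O{\left(4,-5 \right)} + L = 6 \sqrt{-4 + 4} - \frac{49}{10} = 6 \sqrt{0} - \frac{49}{10} = 6 \cdot 0 - \frac{49}{10} = 0 - \frac{49}{10} = - \frac{49}{10}$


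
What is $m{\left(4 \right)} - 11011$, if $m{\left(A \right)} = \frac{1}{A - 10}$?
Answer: $- \frac{66067}{6} \approx -11011.0$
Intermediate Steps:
$m{\left(A \right)} = \frac{1}{-10 + A}$
$m{\left(4 \right)} - 11011 = \frac{1}{-10 + 4} - 11011 = \frac{1}{-6} - 11011 = - \frac{1}{6} - 11011 = - \frac{66067}{6}$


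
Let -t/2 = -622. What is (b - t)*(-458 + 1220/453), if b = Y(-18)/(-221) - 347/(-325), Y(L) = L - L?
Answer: 27772307354/49075 ≈ 5.6592e+5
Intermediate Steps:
Y(L) = 0
t = 1244 (t = -2*(-622) = 1244)
b = 347/325 (b = 0/(-221) - 347/(-325) = 0*(-1/221) - 347*(-1/325) = 0 + 347/325 = 347/325 ≈ 1.0677)
(b - t)*(-458 + 1220/453) = (347/325 - 1*1244)*(-458 + 1220/453) = (347/325 - 1244)*(-458 + 1220*(1/453)) = -403953*(-458 + 1220/453)/325 = -403953/325*(-206254/453) = 27772307354/49075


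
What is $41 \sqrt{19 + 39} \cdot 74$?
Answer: $3034 \sqrt{58} \approx 23106.0$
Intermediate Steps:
$41 \sqrt{19 + 39} \cdot 74 = 41 \sqrt{58} \cdot 74 = 3034 \sqrt{58}$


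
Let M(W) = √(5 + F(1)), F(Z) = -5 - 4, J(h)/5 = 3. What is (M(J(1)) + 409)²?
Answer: 167277 + 1636*I ≈ 1.6728e+5 + 1636.0*I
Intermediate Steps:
J(h) = 15 (J(h) = 5*3 = 15)
F(Z) = -9
M(W) = 2*I (M(W) = √(5 - 9) = √(-4) = 2*I)
(M(J(1)) + 409)² = (2*I + 409)² = (409 + 2*I)²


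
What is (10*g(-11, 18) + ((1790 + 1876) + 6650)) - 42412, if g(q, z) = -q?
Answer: -31986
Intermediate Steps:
(10*g(-11, 18) + ((1790 + 1876) + 6650)) - 42412 = (10*(-1*(-11)) + ((1790 + 1876) + 6650)) - 42412 = (10*11 + (3666 + 6650)) - 42412 = (110 + 10316) - 42412 = 10426 - 42412 = -31986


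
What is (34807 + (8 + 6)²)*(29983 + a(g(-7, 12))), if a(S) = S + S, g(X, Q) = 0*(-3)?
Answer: 1049494949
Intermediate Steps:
g(X, Q) = 0
a(S) = 2*S
(34807 + (8 + 6)²)*(29983 + a(g(-7, 12))) = (34807 + (8 + 6)²)*(29983 + 2*0) = (34807 + 14²)*(29983 + 0) = (34807 + 196)*29983 = 35003*29983 = 1049494949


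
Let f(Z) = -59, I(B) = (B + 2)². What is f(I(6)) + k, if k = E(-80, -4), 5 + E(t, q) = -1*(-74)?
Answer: 10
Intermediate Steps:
E(t, q) = 69 (E(t, q) = -5 - 1*(-74) = -5 + 74 = 69)
I(B) = (2 + B)²
k = 69
f(I(6)) + k = -59 + 69 = 10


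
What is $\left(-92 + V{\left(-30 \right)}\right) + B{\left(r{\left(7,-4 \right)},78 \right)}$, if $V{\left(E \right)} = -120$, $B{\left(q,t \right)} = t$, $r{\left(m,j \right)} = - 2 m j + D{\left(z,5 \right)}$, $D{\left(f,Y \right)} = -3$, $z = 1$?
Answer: $-134$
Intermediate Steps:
$r{\left(m,j \right)} = -3 - 2 j m$ ($r{\left(m,j \right)} = - 2 m j - 3 = - 2 j m - 3 = -3 - 2 j m$)
$\left(-92 + V{\left(-30 \right)}\right) + B{\left(r{\left(7,-4 \right)},78 \right)} = \left(-92 - 120\right) + 78 = -212 + 78 = -134$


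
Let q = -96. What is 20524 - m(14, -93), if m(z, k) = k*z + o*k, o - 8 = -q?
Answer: 31498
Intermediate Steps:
o = 104 (o = 8 - 1*(-96) = 8 + 96 = 104)
m(z, k) = 104*k + k*z (m(z, k) = k*z + 104*k = 104*k + k*z)
20524 - m(14, -93) = 20524 - (-93)*(104 + 14) = 20524 - (-93)*118 = 20524 - 1*(-10974) = 20524 + 10974 = 31498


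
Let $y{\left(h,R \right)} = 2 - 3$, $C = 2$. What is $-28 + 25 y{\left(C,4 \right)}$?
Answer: $-53$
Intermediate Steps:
$y{\left(h,R \right)} = -1$ ($y{\left(h,R \right)} = 2 - 3 = -1$)
$-28 + 25 y{\left(C,4 \right)} = -28 + 25 \left(-1\right) = -28 - 25 = -53$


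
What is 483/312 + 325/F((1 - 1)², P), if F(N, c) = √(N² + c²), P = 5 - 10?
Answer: 6921/104 ≈ 66.548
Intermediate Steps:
P = -5
483/312 + 325/F((1 - 1)², P) = 483/312 + 325/(√(((1 - 1)²)² + (-5)²)) = 483*(1/312) + 325/(√((0²)² + 25)) = 161/104 + 325/(√(0² + 25)) = 161/104 + 325/(√(0 + 25)) = 161/104 + 325/(√25) = 161/104 + 325/5 = 161/104 + 325*(⅕) = 161/104 + 65 = 6921/104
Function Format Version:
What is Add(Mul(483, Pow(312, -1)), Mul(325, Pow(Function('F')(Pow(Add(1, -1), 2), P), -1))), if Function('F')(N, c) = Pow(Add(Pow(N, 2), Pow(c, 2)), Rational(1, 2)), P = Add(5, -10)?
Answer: Rational(6921, 104) ≈ 66.548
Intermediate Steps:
P = -5
Add(Mul(483, Pow(312, -1)), Mul(325, Pow(Function('F')(Pow(Add(1, -1), 2), P), -1))) = Add(Mul(483, Pow(312, -1)), Mul(325, Pow(Pow(Add(Pow(Pow(Add(1, -1), 2), 2), Pow(-5, 2)), Rational(1, 2)), -1))) = Add(Mul(483, Rational(1, 312)), Mul(325, Pow(Pow(Add(Pow(Pow(0, 2), 2), 25), Rational(1, 2)), -1))) = Add(Rational(161, 104), Mul(325, Pow(Pow(Add(Pow(0, 2), 25), Rational(1, 2)), -1))) = Add(Rational(161, 104), Mul(325, Pow(Pow(Add(0, 25), Rational(1, 2)), -1))) = Add(Rational(161, 104), Mul(325, Pow(Pow(25, Rational(1, 2)), -1))) = Add(Rational(161, 104), Mul(325, Pow(5, -1))) = Add(Rational(161, 104), Mul(325, Rational(1, 5))) = Add(Rational(161, 104), 65) = Rational(6921, 104)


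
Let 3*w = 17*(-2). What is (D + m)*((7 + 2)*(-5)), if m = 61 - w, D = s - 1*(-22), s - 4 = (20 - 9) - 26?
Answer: -3750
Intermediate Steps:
w = -34/3 (w = (17*(-2))/3 = (⅓)*(-34) = -34/3 ≈ -11.333)
s = -11 (s = 4 + ((20 - 9) - 26) = 4 + (11 - 26) = 4 - 15 = -11)
D = 11 (D = -11 - 1*(-22) = -11 + 22 = 11)
m = 217/3 (m = 61 - 1*(-34/3) = 61 + 34/3 = 217/3 ≈ 72.333)
(D + m)*((7 + 2)*(-5)) = (11 + 217/3)*((7 + 2)*(-5)) = 250*(9*(-5))/3 = (250/3)*(-45) = -3750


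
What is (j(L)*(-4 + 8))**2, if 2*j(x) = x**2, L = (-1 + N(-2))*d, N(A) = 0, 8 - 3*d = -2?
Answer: 40000/81 ≈ 493.83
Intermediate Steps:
d = 10/3 (d = 8/3 - 1/3*(-2) = 8/3 + 2/3 = 10/3 ≈ 3.3333)
L = -10/3 (L = (-1 + 0)*(10/3) = -1*10/3 = -10/3 ≈ -3.3333)
j(x) = x**2/2
(j(L)*(-4 + 8))**2 = (((-10/3)**2/2)*(-4 + 8))**2 = (((1/2)*(100/9))*4)**2 = ((50/9)*4)**2 = (200/9)**2 = 40000/81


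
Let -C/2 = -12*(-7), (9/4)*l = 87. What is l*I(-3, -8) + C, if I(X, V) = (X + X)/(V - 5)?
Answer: -1952/13 ≈ -150.15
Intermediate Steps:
l = 116/3 (l = (4/9)*87 = 116/3 ≈ 38.667)
I(X, V) = 2*X/(-5 + V) (I(X, V) = (2*X)/(-5 + V) = 2*X/(-5 + V))
C = -168 (C = -(-24)*(-7) = -2*84 = -168)
l*I(-3, -8) + C = 116*(2*(-3)/(-5 - 8))/3 - 168 = 116*(2*(-3)/(-13))/3 - 168 = 116*(2*(-3)*(-1/13))/3 - 168 = (116/3)*(6/13) - 168 = 232/13 - 168 = -1952/13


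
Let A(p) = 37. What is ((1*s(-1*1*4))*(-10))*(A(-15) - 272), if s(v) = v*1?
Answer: -9400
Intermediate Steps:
s(v) = v
((1*s(-1*1*4))*(-10))*(A(-15) - 272) = ((1*(-1*1*4))*(-10))*(37 - 272) = ((1*(-1*4))*(-10))*(-235) = ((1*(-4))*(-10))*(-235) = -4*(-10)*(-235) = 40*(-235) = -9400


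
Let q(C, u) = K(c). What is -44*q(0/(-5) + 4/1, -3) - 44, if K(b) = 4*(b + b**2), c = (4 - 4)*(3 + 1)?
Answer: -44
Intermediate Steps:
c = 0 (c = 0*4 = 0)
K(b) = 4*b + 4*b**2
q(C, u) = 0 (q(C, u) = 4*0*(1 + 0) = 4*0*1 = 0)
-44*q(0/(-5) + 4/1, -3) - 44 = -44*0 - 44 = 0 - 44 = -44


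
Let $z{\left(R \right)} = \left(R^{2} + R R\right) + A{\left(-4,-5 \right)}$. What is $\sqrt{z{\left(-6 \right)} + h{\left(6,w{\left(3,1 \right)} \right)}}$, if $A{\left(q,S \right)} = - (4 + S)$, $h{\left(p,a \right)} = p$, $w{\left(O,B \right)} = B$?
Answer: $\sqrt{79} \approx 8.8882$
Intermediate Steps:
$A{\left(q,S \right)} = -4 - S$
$z{\left(R \right)} = 1 + 2 R^{2}$ ($z{\left(R \right)} = \left(R^{2} + R R\right) - -1 = \left(R^{2} + R^{2}\right) + \left(-4 + 5\right) = 2 R^{2} + 1 = 1 + 2 R^{2}$)
$\sqrt{z{\left(-6 \right)} + h{\left(6,w{\left(3,1 \right)} \right)}} = \sqrt{\left(1 + 2 \left(-6\right)^{2}\right) + 6} = \sqrt{\left(1 + 2 \cdot 36\right) + 6} = \sqrt{\left(1 + 72\right) + 6} = \sqrt{73 + 6} = \sqrt{79}$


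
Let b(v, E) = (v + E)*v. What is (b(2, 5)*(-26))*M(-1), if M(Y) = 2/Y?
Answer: 728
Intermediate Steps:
b(v, E) = v*(E + v) (b(v, E) = (E + v)*v = v*(E + v))
(b(2, 5)*(-26))*M(-1) = ((2*(5 + 2))*(-26))*(2/(-1)) = ((2*7)*(-26))*(2*(-1)) = (14*(-26))*(-2) = -364*(-2) = 728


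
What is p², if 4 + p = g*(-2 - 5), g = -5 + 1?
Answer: 576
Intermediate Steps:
g = -4
p = 24 (p = -4 - 4*(-2 - 5) = -4 - 4*(-7) = -4 + 28 = 24)
p² = 24² = 576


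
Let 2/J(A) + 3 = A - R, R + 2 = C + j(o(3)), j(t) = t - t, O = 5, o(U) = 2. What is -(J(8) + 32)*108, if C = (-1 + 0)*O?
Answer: -3474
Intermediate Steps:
j(t) = 0
C = -5 (C = (-1 + 0)*5 = -1*5 = -5)
R = -7 (R = -2 + (-5 + 0) = -2 - 5 = -7)
J(A) = 2/(4 + A) (J(A) = 2/(-3 + (A - 1*(-7))) = 2/(-3 + (A + 7)) = 2/(-3 + (7 + A)) = 2/(4 + A))
-(J(8) + 32)*108 = -(2/(4 + 8) + 32)*108 = -(2/12 + 32)*108 = -(2*(1/12) + 32)*108 = -(⅙ + 32)*108 = -193*108/6 = -1*3474 = -3474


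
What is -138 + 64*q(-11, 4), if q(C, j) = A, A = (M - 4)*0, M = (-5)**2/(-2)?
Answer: -138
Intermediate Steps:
M = -25/2 (M = 25*(-1/2) = -25/2 ≈ -12.500)
A = 0 (A = (-25/2 - 4)*0 = -33/2*0 = 0)
q(C, j) = 0
-138 + 64*q(-11, 4) = -138 + 64*0 = -138 + 0 = -138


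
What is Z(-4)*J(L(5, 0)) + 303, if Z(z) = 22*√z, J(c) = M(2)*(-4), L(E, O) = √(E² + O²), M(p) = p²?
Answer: 303 - 704*I ≈ 303.0 - 704.0*I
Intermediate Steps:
J(c) = -16 (J(c) = 2²*(-4) = 4*(-4) = -16)
Z(-4)*J(L(5, 0)) + 303 = (22*√(-4))*(-16) + 303 = (22*(2*I))*(-16) + 303 = (44*I)*(-16) + 303 = -704*I + 303 = 303 - 704*I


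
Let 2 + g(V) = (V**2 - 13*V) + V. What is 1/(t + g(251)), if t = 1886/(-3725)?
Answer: 3725/223449689 ≈ 1.6670e-5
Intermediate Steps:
t = -1886/3725 (t = 1886*(-1/3725) = -1886/3725 ≈ -0.50631)
g(V) = -2 + V**2 - 12*V (g(V) = -2 + ((V**2 - 13*V) + V) = -2 + (V**2 - 12*V) = -2 + V**2 - 12*V)
1/(t + g(251)) = 1/(-1886/3725 + (-2 + 251**2 - 12*251)) = 1/(-1886/3725 + (-2 + 63001 - 3012)) = 1/(-1886/3725 + 59987) = 1/(223449689/3725) = 3725/223449689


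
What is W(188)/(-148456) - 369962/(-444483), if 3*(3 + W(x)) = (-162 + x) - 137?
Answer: 6867607249/8248271031 ≈ 0.83261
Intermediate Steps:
W(x) = -308/3 + x/3 (W(x) = -3 + ((-162 + x) - 137)/3 = -3 + (-299 + x)/3 = -3 + (-299/3 + x/3) = -308/3 + x/3)
W(188)/(-148456) - 369962/(-444483) = (-308/3 + (⅓)*188)/(-148456) - 369962/(-444483) = (-308/3 + 188/3)*(-1/148456) - 369962*(-1/444483) = -40*(-1/148456) + 369962/444483 = 5/18557 + 369962/444483 = 6867607249/8248271031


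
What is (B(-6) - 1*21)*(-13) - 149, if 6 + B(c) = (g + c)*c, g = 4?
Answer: 46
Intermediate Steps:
B(c) = -6 + c*(4 + c) (B(c) = -6 + (4 + c)*c = -6 + c*(4 + c))
(B(-6) - 1*21)*(-13) - 149 = ((-6 + (-6)² + 4*(-6)) - 1*21)*(-13) - 149 = ((-6 + 36 - 24) - 21)*(-13) - 149 = (6 - 21)*(-13) - 149 = -15*(-13) - 149 = 195 - 149 = 46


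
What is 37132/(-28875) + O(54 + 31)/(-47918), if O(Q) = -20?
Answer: -889356838/691816125 ≈ -1.2855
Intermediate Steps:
37132/(-28875) + O(54 + 31)/(-47918) = 37132/(-28875) - 20/(-47918) = 37132*(-1/28875) - 20*(-1/47918) = -37132/28875 + 10/23959 = -889356838/691816125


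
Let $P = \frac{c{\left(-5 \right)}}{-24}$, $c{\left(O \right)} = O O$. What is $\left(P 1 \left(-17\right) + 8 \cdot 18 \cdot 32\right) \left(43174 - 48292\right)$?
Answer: $- \frac{94697501}{4} \approx -2.3674 \cdot 10^{7}$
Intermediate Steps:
$c{\left(O \right)} = O^{2}$
$P = - \frac{25}{24}$ ($P = \frac{\left(-5\right)^{2}}{-24} = 25 \left(- \frac{1}{24}\right) = - \frac{25}{24} \approx -1.0417$)
$\left(P 1 \left(-17\right) + 8 \cdot 18 \cdot 32\right) \left(43174 - 48292\right) = \left(\left(- \frac{25}{24}\right) 1 \left(-17\right) + 8 \cdot 18 \cdot 32\right) \left(43174 - 48292\right) = \left(\left(- \frac{25}{24}\right) \left(-17\right) + 144 \cdot 32\right) \left(-5118\right) = \left(\frac{425}{24} + 4608\right) \left(-5118\right) = \frac{111017}{24} \left(-5118\right) = - \frac{94697501}{4}$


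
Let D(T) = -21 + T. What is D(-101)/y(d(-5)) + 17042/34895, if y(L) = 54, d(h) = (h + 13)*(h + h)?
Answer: -1668461/942165 ≈ -1.7709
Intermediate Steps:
d(h) = 2*h*(13 + h) (d(h) = (13 + h)*(2*h) = 2*h*(13 + h))
D(-101)/y(d(-5)) + 17042/34895 = (-21 - 101)/54 + 17042/34895 = -122*1/54 + 17042*(1/34895) = -61/27 + 17042/34895 = -1668461/942165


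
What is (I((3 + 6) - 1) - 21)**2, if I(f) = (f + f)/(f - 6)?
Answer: 169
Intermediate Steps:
I(f) = 2*f/(-6 + f) (I(f) = (2*f)/(-6 + f) = 2*f/(-6 + f))
(I((3 + 6) - 1) - 21)**2 = (2*((3 + 6) - 1)/(-6 + ((3 + 6) - 1)) - 21)**2 = (2*(9 - 1)/(-6 + (9 - 1)) - 21)**2 = (2*8/(-6 + 8) - 21)**2 = (2*8/2 - 21)**2 = (2*8*(1/2) - 21)**2 = (8 - 21)**2 = (-13)**2 = 169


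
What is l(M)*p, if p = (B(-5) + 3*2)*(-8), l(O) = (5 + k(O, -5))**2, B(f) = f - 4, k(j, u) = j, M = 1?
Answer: 864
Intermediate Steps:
B(f) = -4 + f
l(O) = (5 + O)**2
p = 24 (p = ((-4 - 5) + 3*2)*(-8) = (-9 + 6)*(-8) = -3*(-8) = 24)
l(M)*p = (5 + 1)**2*24 = 6**2*24 = 36*24 = 864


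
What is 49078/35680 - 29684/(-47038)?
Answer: 841914021/419578960 ≈ 2.0066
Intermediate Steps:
49078/35680 - 29684/(-47038) = 49078*(1/35680) - 29684*(-1/47038) = 24539/17840 + 14842/23519 = 841914021/419578960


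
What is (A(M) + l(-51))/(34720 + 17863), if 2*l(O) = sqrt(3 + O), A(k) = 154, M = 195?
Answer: 154/52583 + 2*I*sqrt(3)/52583 ≈ 0.0029287 + 6.5879e-5*I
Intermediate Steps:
l(O) = sqrt(3 + O)/2
(A(M) + l(-51))/(34720 + 17863) = (154 + sqrt(3 - 51)/2)/(34720 + 17863) = (154 + sqrt(-48)/2)/52583 = (154 + (4*I*sqrt(3))/2)*(1/52583) = (154 + 2*I*sqrt(3))*(1/52583) = 154/52583 + 2*I*sqrt(3)/52583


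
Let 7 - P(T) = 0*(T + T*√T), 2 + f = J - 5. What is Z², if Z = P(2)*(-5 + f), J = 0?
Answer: 7056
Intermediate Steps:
f = -7 (f = -2 + (0 - 5) = -2 - 5 = -7)
P(T) = 7 (P(T) = 7 - 0*(T + T*√T) = 7 - 0*(T + T^(3/2)) = 7 - 1*0 = 7 + 0 = 7)
Z = -84 (Z = 7*(-5 - 7) = 7*(-12) = -84)
Z² = (-84)² = 7056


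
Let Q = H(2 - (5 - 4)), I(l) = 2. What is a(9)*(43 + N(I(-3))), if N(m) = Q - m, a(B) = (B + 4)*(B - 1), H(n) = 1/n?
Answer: 4368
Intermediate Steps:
a(B) = (-1 + B)*(4 + B) (a(B) = (4 + B)*(-1 + B) = (-1 + B)*(4 + B))
Q = 1 (Q = 1/(2 - (5 - 4)) = 1/(2 - 1*1) = 1/(2 - 1) = 1/1 = 1)
N(m) = 1 - m
a(9)*(43 + N(I(-3))) = (-4 + 9² + 3*9)*(43 + (1 - 1*2)) = (-4 + 81 + 27)*(43 + (1 - 2)) = 104*(43 - 1) = 104*42 = 4368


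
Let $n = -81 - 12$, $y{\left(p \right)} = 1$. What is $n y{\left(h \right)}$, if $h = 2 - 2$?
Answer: $-93$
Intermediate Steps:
$h = 0$
$n = -93$ ($n = -81 - 12 = -93$)
$n y{\left(h \right)} = \left(-93\right) 1 = -93$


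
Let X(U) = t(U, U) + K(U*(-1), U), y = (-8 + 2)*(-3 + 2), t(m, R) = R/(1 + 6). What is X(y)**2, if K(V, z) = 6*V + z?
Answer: 41616/49 ≈ 849.31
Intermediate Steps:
K(V, z) = z + 6*V
t(m, R) = R/7
y = 6 (y = -6*(-1) = 6)
X(U) = -34*U/7 (X(U) = U/7 + (U + 6*(U*(-1))) = U/7 + (U + 6*(-U)) = U/7 + (U - 6*U) = U/7 - 5*U = -34*U/7)
X(y)**2 = (-34/7*6)**2 = (-204/7)**2 = 41616/49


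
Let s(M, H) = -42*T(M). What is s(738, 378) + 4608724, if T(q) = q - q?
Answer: 4608724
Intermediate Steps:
T(q) = 0
s(M, H) = 0 (s(M, H) = -42*0 = 0)
s(738, 378) + 4608724 = 0 + 4608724 = 4608724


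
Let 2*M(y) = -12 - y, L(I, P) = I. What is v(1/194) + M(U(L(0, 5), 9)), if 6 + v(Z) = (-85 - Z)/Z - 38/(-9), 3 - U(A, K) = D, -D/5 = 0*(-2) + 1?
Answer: -148525/9 ≈ -16503.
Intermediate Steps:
D = -5 (D = -5*(0*(-2) + 1) = -5*(0 + 1) = -5*1 = -5)
U(A, K) = 8 (U(A, K) = 3 - 1*(-5) = 3 + 5 = 8)
M(y) = -6 - y/2 (M(y) = (-12 - y)/2 = -6 - y/2)
v(Z) = -16/9 + (-85 - Z)/Z (v(Z) = -6 + ((-85 - Z)/Z - 38/(-9)) = -6 + ((-85 - Z)/Z - 38*(-1/9)) = -6 + ((-85 - Z)/Z + 38/9) = -6 + (38/9 + (-85 - Z)/Z) = -16/9 + (-85 - Z)/Z)
v(1/194) + M(U(L(0, 5), 9)) = (-25/9 - 85/(1/194)) + (-6 - 1/2*8) = (-25/9 - 85/1/194) + (-6 - 4) = (-25/9 - 85*194) - 10 = (-25/9 - 16490) - 10 = -148435/9 - 10 = -148525/9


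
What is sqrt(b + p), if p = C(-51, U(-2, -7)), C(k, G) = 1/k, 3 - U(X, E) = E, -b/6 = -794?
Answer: sqrt(12391113)/51 ≈ 69.022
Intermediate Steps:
b = 4764 (b = -6*(-794) = 4764)
U(X, E) = 3 - E
p = -1/51 (p = 1/(-51) = -1/51 ≈ -0.019608)
sqrt(b + p) = sqrt(4764 - 1/51) = sqrt(242963/51) = sqrt(12391113)/51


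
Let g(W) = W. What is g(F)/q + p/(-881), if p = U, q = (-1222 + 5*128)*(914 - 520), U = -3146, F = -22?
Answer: 360711175/101010174 ≈ 3.5710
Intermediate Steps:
q = -229308 (q = (-1222 + 640)*394 = -582*394 = -229308)
p = -3146
g(F)/q + p/(-881) = -22/(-229308) - 3146/(-881) = -22*(-1/229308) - 3146*(-1/881) = 11/114654 + 3146/881 = 360711175/101010174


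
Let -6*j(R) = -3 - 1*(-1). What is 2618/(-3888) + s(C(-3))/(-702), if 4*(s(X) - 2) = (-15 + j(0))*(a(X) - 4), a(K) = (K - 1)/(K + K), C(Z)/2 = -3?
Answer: -4385/6318 ≈ -0.69405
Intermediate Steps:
C(Z) = -6 (C(Z) = 2*(-3) = -6)
j(R) = 1/3 (j(R) = -(-3 - 1*(-1))/6 = -(-3 + 1)/6 = -1/6*(-2) = 1/3)
a(K) = (-1 + K)/(2*K) (a(K) = (-1 + K)/((2*K)) = (-1 + K)*(1/(2*K)) = (-1 + K)/(2*K))
s(X) = 50/3 - 11*(-1 + X)/(6*X) (s(X) = 2 + ((-15 + 1/3)*((-1 + X)/(2*X) - 4))/4 = 2 + (-44*(-4 + (-1 + X)/(2*X))/3)/4 = 2 + (176/3 - 22*(-1 + X)/(3*X))/4 = 2 + (44/3 - 11*(-1 + X)/(6*X)) = 50/3 - 11*(-1 + X)/(6*X))
2618/(-3888) + s(C(-3))/(-702) = 2618/(-3888) + ((1/6)*(11 + 89*(-6))/(-6))/(-702) = 2618*(-1/3888) + ((1/6)*(-1/6)*(11 - 534))*(-1/702) = -1309/1944 + ((1/6)*(-1/6)*(-523))*(-1/702) = -1309/1944 + (523/36)*(-1/702) = -1309/1944 - 523/25272 = -4385/6318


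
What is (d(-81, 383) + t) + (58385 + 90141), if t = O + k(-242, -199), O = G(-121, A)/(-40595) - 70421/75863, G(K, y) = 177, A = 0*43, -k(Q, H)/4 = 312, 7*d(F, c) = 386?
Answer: 3176130239474298/21557609395 ≈ 1.4733e+5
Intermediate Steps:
d(F, c) = 386/7 (d(F, c) = (1/7)*386 = 386/7)
k(Q, H) = -1248 (k(Q, H) = -4*312 = -1248)
A = 0
O = -2872168246/3079658485 (O = 177/(-40595) - 70421/75863 = 177*(-1/40595) - 70421*1/75863 = -177/40595 - 70421/75863 = -2872168246/3079658485 ≈ -0.93263)
t = -3846285957526/3079658485 (t = -2872168246/3079658485 - 1248 = -3846285957526/3079658485 ≈ -1248.9)
(d(-81, 383) + t) + (58385 + 90141) = (386/7 - 3846285957526/3079658485) + (58385 + 90141) = -25735253527472/21557609395 + 148526 = 3176130239474298/21557609395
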